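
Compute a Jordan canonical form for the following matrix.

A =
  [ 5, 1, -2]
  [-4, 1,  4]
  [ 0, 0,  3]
J_2(3) ⊕ J_1(3)

The characteristic polynomial is
  det(x·I − A) = x^3 - 9*x^2 + 27*x - 27 = (x - 3)^3

Eigenvalues and multiplicities (the geometric multiplicity of λ is n − rank(A − λI), which equals the number of Jordan blocks for λ):
  λ = 3: algebraic multiplicity = 3, geometric multiplicity = 2

Determining the block sizes for each eigenvalue:
  λ = 3: 2 blocks summing to 3 forces exactly one block of size 2 and the rest size 1 → block sizes [2, 1]

Assembling the blocks gives a Jordan form
J =
  [3, 1, 0]
  [0, 3, 0]
  [0, 0, 3]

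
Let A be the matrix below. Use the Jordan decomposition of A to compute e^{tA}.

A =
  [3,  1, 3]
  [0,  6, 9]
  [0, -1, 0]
e^{tA} =
  [exp(3*t), t*exp(3*t), 3*t*exp(3*t)]
  [0, 3*t*exp(3*t) + exp(3*t), 9*t*exp(3*t)]
  [0, -t*exp(3*t), -3*t*exp(3*t) + exp(3*t)]

Strategy: write A = P · J · P⁻¹ where J is a Jordan canonical form, so e^{tA} = P · e^{tJ} · P⁻¹, and e^{tJ} can be computed block-by-block.

A has Jordan form
J =
  [3, 1, 0]
  [0, 3, 0]
  [0, 0, 3]
(up to reordering of blocks).

Per-block formulas:
  For a 1×1 block at λ = 3: exp(t · [3]) = [e^(3t)].
  For a 2×2 Jordan block J_2(3): exp(t · J_2(3)) = e^(3t)·(I + t·N), where N is the 2×2 nilpotent shift.

After assembling e^{tJ} and conjugating by P, we get:

e^{tA} =
  [exp(3*t), t*exp(3*t), 3*t*exp(3*t)]
  [0, 3*t*exp(3*t) + exp(3*t), 9*t*exp(3*t)]
  [0, -t*exp(3*t), -3*t*exp(3*t) + exp(3*t)]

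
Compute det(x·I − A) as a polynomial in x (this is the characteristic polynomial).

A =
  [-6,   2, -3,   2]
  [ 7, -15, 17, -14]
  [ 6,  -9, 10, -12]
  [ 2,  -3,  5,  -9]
x^4 + 20*x^3 + 150*x^2 + 500*x + 625

Expanding det(x·I − A) (e.g. by cofactor expansion or by noting that A is similar to its Jordan form J, which has the same characteristic polynomial as A) gives
  χ_A(x) = x^4 + 20*x^3 + 150*x^2 + 500*x + 625
which factors as (x + 5)^4. The eigenvalues (with algebraic multiplicities) are λ = -5 with multiplicity 4.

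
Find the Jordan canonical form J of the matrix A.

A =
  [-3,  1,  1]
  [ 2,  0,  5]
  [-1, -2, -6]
J_3(-3)

The characteristic polynomial is
  det(x·I − A) = x^3 + 9*x^2 + 27*x + 27 = (x + 3)^3

Eigenvalues and multiplicities (the geometric multiplicity of λ is n − rank(A − λI), which equals the number of Jordan blocks for λ):
  λ = -3: algebraic multiplicity = 3, geometric multiplicity = 1

Determining the block sizes for each eigenvalue:
  λ = -3: one block (gm = 1), so the single block has size am = 3 → block sizes [3]

Assembling the blocks gives a Jordan form
J =
  [-3,  1,  0]
  [ 0, -3,  1]
  [ 0,  0, -3]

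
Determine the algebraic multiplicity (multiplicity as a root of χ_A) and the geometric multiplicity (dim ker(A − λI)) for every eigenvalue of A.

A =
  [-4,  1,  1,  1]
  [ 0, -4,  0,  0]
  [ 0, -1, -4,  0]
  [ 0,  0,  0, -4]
λ = -4: alg = 4, geom = 2

Step 1 — factor the characteristic polynomial to read off the algebraic multiplicities:
  χ_A(x) = (x + 4)^4

Step 2 — compute geometric multiplicities via the rank-nullity identity g(λ) = n − rank(A − λI):
  rank(A − (-4)·I) = 2, so dim ker(A − (-4)·I) = n − 2 = 2

Summary:
  λ = -4: algebraic multiplicity = 4, geometric multiplicity = 2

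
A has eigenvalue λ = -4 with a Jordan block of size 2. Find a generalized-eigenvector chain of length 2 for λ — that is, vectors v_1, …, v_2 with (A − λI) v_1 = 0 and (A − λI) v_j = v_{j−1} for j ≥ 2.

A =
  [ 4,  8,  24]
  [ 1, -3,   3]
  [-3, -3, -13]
A Jordan chain for λ = -4 of length 2:
v_1 = (8, 1, -3)ᵀ
v_2 = (1, 0, 0)ᵀ

Let N = A − (-4)·I. We want v_2 with N^2 v_2 = 0 but N^1 v_2 ≠ 0; then v_{j-1} := N · v_j for j = 2, …, 2.

Pick v_2 = (1, 0, 0)ᵀ.
Then v_1 = N · v_2 = (8, 1, -3)ᵀ.

Sanity check: (A − (-4)·I) v_1 = (0, 0, 0)ᵀ = 0. ✓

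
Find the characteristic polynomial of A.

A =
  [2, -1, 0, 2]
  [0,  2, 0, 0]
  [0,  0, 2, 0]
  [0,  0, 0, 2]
x^4 - 8*x^3 + 24*x^2 - 32*x + 16

Expanding det(x·I − A) (e.g. by cofactor expansion or by noting that A is similar to its Jordan form J, which has the same characteristic polynomial as A) gives
  χ_A(x) = x^4 - 8*x^3 + 24*x^2 - 32*x + 16
which factors as (x - 2)^4. The eigenvalues (with algebraic multiplicities) are λ = 2 with multiplicity 4.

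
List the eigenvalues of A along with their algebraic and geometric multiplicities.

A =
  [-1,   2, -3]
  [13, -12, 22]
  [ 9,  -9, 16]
λ = 1: alg = 3, geom = 1

Step 1 — factor the characteristic polynomial to read off the algebraic multiplicities:
  χ_A(x) = (x - 1)^3

Step 2 — compute geometric multiplicities via the rank-nullity identity g(λ) = n − rank(A − λI):
  rank(A − (1)·I) = 2, so dim ker(A − (1)·I) = n − 2 = 1

Summary:
  λ = 1: algebraic multiplicity = 3, geometric multiplicity = 1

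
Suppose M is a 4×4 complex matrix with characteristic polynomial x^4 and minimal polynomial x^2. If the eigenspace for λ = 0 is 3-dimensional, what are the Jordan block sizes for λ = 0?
Block sizes for λ = 0: [2, 1, 1]

Step 1 — from the characteristic polynomial, algebraic multiplicity of λ = 0 is 4. From dim ker(M − (0)·I) = 3, there are exactly 3 Jordan blocks for λ = 0.
Step 2 — from the minimal polynomial, the factor (x − 0)^2 tells us the largest block for λ = 0 has size 2.
Step 3 — with total size 4, 3 blocks, and largest block 2, the block sizes (in nonincreasing order) are [2, 1, 1].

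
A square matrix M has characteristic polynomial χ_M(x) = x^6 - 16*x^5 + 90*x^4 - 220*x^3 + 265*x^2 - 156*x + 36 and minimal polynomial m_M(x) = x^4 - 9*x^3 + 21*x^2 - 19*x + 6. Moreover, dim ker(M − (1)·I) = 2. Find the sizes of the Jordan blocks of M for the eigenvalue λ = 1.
Block sizes for λ = 1: [3, 1]

Step 1 — from the characteristic polynomial, algebraic multiplicity of λ = 1 is 4. From dim ker(M − (1)·I) = 2, there are exactly 2 Jordan blocks for λ = 1.
Step 2 — from the minimal polynomial, the factor (x − 1)^3 tells us the largest block for λ = 1 has size 3.
Step 3 — with total size 4, 2 blocks, and largest block 3, the block sizes (in nonincreasing order) are [3, 1].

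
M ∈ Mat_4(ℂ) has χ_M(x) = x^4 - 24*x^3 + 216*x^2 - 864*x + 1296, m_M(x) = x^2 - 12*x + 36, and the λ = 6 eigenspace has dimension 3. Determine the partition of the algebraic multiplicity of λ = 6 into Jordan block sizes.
Block sizes for λ = 6: [2, 1, 1]

Step 1 — from the characteristic polynomial, algebraic multiplicity of λ = 6 is 4. From dim ker(M − (6)·I) = 3, there are exactly 3 Jordan blocks for λ = 6.
Step 2 — from the minimal polynomial, the factor (x − 6)^2 tells us the largest block for λ = 6 has size 2.
Step 3 — with total size 4, 3 blocks, and largest block 2, the block sizes (in nonincreasing order) are [2, 1, 1].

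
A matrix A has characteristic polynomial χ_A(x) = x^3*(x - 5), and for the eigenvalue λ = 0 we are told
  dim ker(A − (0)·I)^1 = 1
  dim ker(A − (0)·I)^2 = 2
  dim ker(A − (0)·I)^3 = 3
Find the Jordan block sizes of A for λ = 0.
Block sizes for λ = 0: [3]

From the dimensions of kernels of powers, the number of Jordan blocks of size at least j is d_j − d_{j−1} where d_j = dim ker(N^j) (with d_0 = 0). Computing the differences gives [1, 1, 1].
The number of blocks of size exactly k is (#blocks of size ≥ k) − (#blocks of size ≥ k + 1), so the partition is: 1 block(s) of size 3.
In nonincreasing order the block sizes are [3].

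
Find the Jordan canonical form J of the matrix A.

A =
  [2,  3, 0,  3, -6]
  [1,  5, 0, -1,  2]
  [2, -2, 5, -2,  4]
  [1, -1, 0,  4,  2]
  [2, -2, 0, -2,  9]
J_3(5) ⊕ J_1(5) ⊕ J_1(5)

The characteristic polynomial is
  det(x·I − A) = x^5 - 25*x^4 + 250*x^3 - 1250*x^2 + 3125*x - 3125 = (x - 5)^5

Eigenvalues and multiplicities (the geometric multiplicity of λ is n − rank(A − λI), which equals the number of Jordan blocks for λ):
  λ = 5: algebraic multiplicity = 5, geometric multiplicity = 3

Determining the block sizes for each eigenvalue:
  λ = 5: with am = 5 and gm = 3, the partition is not yet determined (e.g. several partitions of 5 into 3 parts exist). Let N = A − (5)·I. Computing rank(N^1) = 2, rank(N^2) = 1, rank(N^3) = 0; the number of blocks of size ≥ j is rank(N^{j−1}) − rank(N^j), giving [3, 1, 1]. So we have 1 block(s) of size 3, 2 block(s) of size 1 → block sizes [3, 1, 1]

Assembling the blocks gives a Jordan form
J =
  [5, 1, 0, 0, 0]
  [0, 5, 1, 0, 0]
  [0, 0, 5, 0, 0]
  [0, 0, 0, 5, 0]
  [0, 0, 0, 0, 5]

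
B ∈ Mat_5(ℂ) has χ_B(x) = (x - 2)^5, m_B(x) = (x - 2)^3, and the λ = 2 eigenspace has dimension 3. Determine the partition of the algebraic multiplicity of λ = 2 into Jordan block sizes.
Block sizes for λ = 2: [3, 1, 1]

Step 1 — from the characteristic polynomial, algebraic multiplicity of λ = 2 is 5. From dim ker(B − (2)·I) = 3, there are exactly 3 Jordan blocks for λ = 2.
Step 2 — from the minimal polynomial, the factor (x − 2)^3 tells us the largest block for λ = 2 has size 3.
Step 3 — with total size 5, 3 blocks, and largest block 3, the block sizes (in nonincreasing order) are [3, 1, 1].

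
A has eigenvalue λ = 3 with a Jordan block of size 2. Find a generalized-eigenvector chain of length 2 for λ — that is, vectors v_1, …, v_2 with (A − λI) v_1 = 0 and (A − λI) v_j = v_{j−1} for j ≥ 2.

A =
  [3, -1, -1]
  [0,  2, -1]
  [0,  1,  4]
A Jordan chain for λ = 3 of length 2:
v_1 = (-1, -1, 1)ᵀ
v_2 = (0, 1, 0)ᵀ

Let N = A − (3)·I. We want v_2 with N^2 v_2 = 0 but N^1 v_2 ≠ 0; then v_{j-1} := N · v_j for j = 2, …, 2.

Pick v_2 = (0, 1, 0)ᵀ.
Then v_1 = N · v_2 = (-1, -1, 1)ᵀ.

Sanity check: (A − (3)·I) v_1 = (0, 0, 0)ᵀ = 0. ✓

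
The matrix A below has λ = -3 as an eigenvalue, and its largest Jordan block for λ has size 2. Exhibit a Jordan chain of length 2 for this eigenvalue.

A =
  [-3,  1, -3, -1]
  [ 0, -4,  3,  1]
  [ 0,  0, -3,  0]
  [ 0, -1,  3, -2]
A Jordan chain for λ = -3 of length 2:
v_1 = (1, -1, 0, -1)ᵀ
v_2 = (0, 1, 0, 0)ᵀ

Let N = A − (-3)·I. We want v_2 with N^2 v_2 = 0 but N^1 v_2 ≠ 0; then v_{j-1} := N · v_j for j = 2, …, 2.

Pick v_2 = (0, 1, 0, 0)ᵀ.
Then v_1 = N · v_2 = (1, -1, 0, -1)ᵀ.

Sanity check: (A − (-3)·I) v_1 = (0, 0, 0, 0)ᵀ = 0. ✓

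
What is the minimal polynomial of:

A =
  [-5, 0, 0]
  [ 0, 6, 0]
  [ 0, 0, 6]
x^2 - x - 30

The characteristic polynomial is χ_A(x) = (x - 6)^2*(x + 5), so the eigenvalues are known. The minimal polynomial is
  m_A(x) = Π_λ (x − λ)^{k_λ}
where k_λ is the size of the *largest* Jordan block for λ (equivalently, the smallest k with (A − λI)^k v = 0 for every generalised eigenvector v of λ).

  λ = -5: largest Jordan block has size 1, contributing (x + 5)
  λ = 6: largest Jordan block has size 1, contributing (x − 6)

So m_A(x) = (x - 6)*(x + 5) = x^2 - x - 30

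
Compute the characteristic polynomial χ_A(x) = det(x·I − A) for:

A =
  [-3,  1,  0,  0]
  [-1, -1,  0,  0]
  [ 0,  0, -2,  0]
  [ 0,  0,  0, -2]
x^4 + 8*x^3 + 24*x^2 + 32*x + 16

Expanding det(x·I − A) (e.g. by cofactor expansion or by noting that A is similar to its Jordan form J, which has the same characteristic polynomial as A) gives
  χ_A(x) = x^4 + 8*x^3 + 24*x^2 + 32*x + 16
which factors as (x + 2)^4. The eigenvalues (with algebraic multiplicities) are λ = -2 with multiplicity 4.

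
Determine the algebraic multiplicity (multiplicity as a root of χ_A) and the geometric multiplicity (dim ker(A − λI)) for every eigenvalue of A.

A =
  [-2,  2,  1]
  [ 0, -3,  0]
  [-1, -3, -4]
λ = -3: alg = 3, geom = 1

Step 1 — factor the characteristic polynomial to read off the algebraic multiplicities:
  χ_A(x) = (x + 3)^3

Step 2 — compute geometric multiplicities via the rank-nullity identity g(λ) = n − rank(A − λI):
  rank(A − (-3)·I) = 2, so dim ker(A − (-3)·I) = n − 2 = 1

Summary:
  λ = -3: algebraic multiplicity = 3, geometric multiplicity = 1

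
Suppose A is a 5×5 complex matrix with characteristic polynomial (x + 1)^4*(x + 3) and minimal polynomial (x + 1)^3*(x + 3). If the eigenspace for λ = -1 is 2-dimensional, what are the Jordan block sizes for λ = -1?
Block sizes for λ = -1: [3, 1]

Step 1 — from the characteristic polynomial, algebraic multiplicity of λ = -1 is 4. From dim ker(A − (-1)·I) = 2, there are exactly 2 Jordan blocks for λ = -1.
Step 2 — from the minimal polynomial, the factor (x + 1)^3 tells us the largest block for λ = -1 has size 3.
Step 3 — with total size 4, 2 blocks, and largest block 3, the block sizes (in nonincreasing order) are [3, 1].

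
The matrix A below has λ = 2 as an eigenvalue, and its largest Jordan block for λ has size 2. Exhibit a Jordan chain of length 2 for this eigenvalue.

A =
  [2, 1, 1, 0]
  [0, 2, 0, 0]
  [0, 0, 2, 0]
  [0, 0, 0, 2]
A Jordan chain for λ = 2 of length 2:
v_1 = (1, 0, 0, 0)ᵀ
v_2 = (0, 1, 0, 0)ᵀ

Let N = A − (2)·I. We want v_2 with N^2 v_2 = 0 but N^1 v_2 ≠ 0; then v_{j-1} := N · v_j for j = 2, …, 2.

Pick v_2 = (0, 1, 0, 0)ᵀ.
Then v_1 = N · v_2 = (1, 0, 0, 0)ᵀ.

Sanity check: (A − (2)·I) v_1 = (0, 0, 0, 0)ᵀ = 0. ✓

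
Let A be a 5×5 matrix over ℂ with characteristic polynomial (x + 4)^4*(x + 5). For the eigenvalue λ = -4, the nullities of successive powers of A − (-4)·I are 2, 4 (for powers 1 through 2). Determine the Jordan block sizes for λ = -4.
Block sizes for λ = -4: [2, 2]

From the dimensions of kernels of powers, the number of Jordan blocks of size at least j is d_j − d_{j−1} where d_j = dim ker(N^j) (with d_0 = 0). Computing the differences gives [2, 2].
The number of blocks of size exactly k is (#blocks of size ≥ k) − (#blocks of size ≥ k + 1), so the partition is: 2 block(s) of size 2.
In nonincreasing order the block sizes are [2, 2].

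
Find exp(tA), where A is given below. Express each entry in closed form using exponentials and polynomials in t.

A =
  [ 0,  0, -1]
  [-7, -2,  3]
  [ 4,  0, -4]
e^{tA} =
  [2*t*exp(-2*t) + exp(-2*t), 0, -t*exp(-2*t)]
  [-t^2*exp(-2*t) - 7*t*exp(-2*t), exp(-2*t), t^2*exp(-2*t)/2 + 3*t*exp(-2*t)]
  [4*t*exp(-2*t), 0, -2*t*exp(-2*t) + exp(-2*t)]

Strategy: write A = P · J · P⁻¹ where J is a Jordan canonical form, so e^{tA} = P · e^{tJ} · P⁻¹, and e^{tJ} can be computed block-by-block.

A has Jordan form
J =
  [-2,  1,  0]
  [ 0, -2,  1]
  [ 0,  0, -2]
(up to reordering of blocks).

Per-block formulas:
  For a 3×3 Jordan block J_3(-2): exp(t · J_3(-2)) = e^(-2t)·(I + t·N + (t^2/2)·N^2), where N is the 3×3 nilpotent shift.

After assembling e^{tJ} and conjugating by P, we get:

e^{tA} =
  [2*t*exp(-2*t) + exp(-2*t), 0, -t*exp(-2*t)]
  [-t^2*exp(-2*t) - 7*t*exp(-2*t), exp(-2*t), t^2*exp(-2*t)/2 + 3*t*exp(-2*t)]
  [4*t*exp(-2*t), 0, -2*t*exp(-2*t) + exp(-2*t)]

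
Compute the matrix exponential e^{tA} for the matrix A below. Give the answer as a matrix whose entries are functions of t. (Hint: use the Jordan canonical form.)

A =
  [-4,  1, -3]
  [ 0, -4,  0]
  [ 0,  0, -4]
e^{tA} =
  [exp(-4*t), t*exp(-4*t), -3*t*exp(-4*t)]
  [0, exp(-4*t), 0]
  [0, 0, exp(-4*t)]

Strategy: write A = P · J · P⁻¹ where J is a Jordan canonical form, so e^{tA} = P · e^{tJ} · P⁻¹, and e^{tJ} can be computed block-by-block.

A has Jordan form
J =
  [-4,  1,  0]
  [ 0, -4,  0]
  [ 0,  0, -4]
(up to reordering of blocks).

Per-block formulas:
  For a 1×1 block at λ = -4: exp(t · [-4]) = [e^(-4t)].
  For a 2×2 Jordan block J_2(-4): exp(t · J_2(-4)) = e^(-4t)·(I + t·N), where N is the 2×2 nilpotent shift.

After assembling e^{tJ} and conjugating by P, we get:

e^{tA} =
  [exp(-4*t), t*exp(-4*t), -3*t*exp(-4*t)]
  [0, exp(-4*t), 0]
  [0, 0, exp(-4*t)]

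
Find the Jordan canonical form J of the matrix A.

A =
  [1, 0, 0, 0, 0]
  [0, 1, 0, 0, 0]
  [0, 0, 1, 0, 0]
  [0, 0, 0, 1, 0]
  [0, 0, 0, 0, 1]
J_1(1) ⊕ J_1(1) ⊕ J_1(1) ⊕ J_1(1) ⊕ J_1(1)

The characteristic polynomial is
  det(x·I − A) = x^5 - 5*x^4 + 10*x^3 - 10*x^2 + 5*x - 1 = (x - 1)^5

Eigenvalues and multiplicities (the geometric multiplicity of λ is n − rank(A − λI), which equals the number of Jordan blocks for λ):
  λ = 1: algebraic multiplicity = 5, geometric multiplicity = 5

Determining the block sizes for each eigenvalue:
  λ = 1: gm = am = 5, so every block has size 1 → block sizes [1, 1, 1, 1, 1]

Assembling the blocks gives a Jordan form
J =
  [1, 0, 0, 0, 0]
  [0, 1, 0, 0, 0]
  [0, 0, 1, 0, 0]
  [0, 0, 0, 1, 0]
  [0, 0, 0, 0, 1]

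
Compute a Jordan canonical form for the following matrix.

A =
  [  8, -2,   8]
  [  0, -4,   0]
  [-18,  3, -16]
J_2(-4) ⊕ J_1(-4)

The characteristic polynomial is
  det(x·I − A) = x^3 + 12*x^2 + 48*x + 64 = (x + 4)^3

Eigenvalues and multiplicities (the geometric multiplicity of λ is n − rank(A − λI), which equals the number of Jordan blocks for λ):
  λ = -4: algebraic multiplicity = 3, geometric multiplicity = 2

Determining the block sizes for each eigenvalue:
  λ = -4: 2 blocks summing to 3 forces exactly one block of size 2 and the rest size 1 → block sizes [2, 1]

Assembling the blocks gives a Jordan form
J =
  [-4,  1,  0]
  [ 0, -4,  0]
  [ 0,  0, -4]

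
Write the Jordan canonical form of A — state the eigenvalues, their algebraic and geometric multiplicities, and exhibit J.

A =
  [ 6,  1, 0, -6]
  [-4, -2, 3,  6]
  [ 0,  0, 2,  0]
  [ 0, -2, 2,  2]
J_3(2) ⊕ J_1(2)

The characteristic polynomial is
  det(x·I − A) = x^4 - 8*x^3 + 24*x^2 - 32*x + 16 = (x - 2)^4

Eigenvalues and multiplicities (the geometric multiplicity of λ is n − rank(A − λI), which equals the number of Jordan blocks for λ):
  λ = 2: algebraic multiplicity = 4, geometric multiplicity = 2

Determining the block sizes for each eigenvalue:
  λ = 2: with am = 4 and gm = 2, the partition is not yet determined (e.g. several partitions of 4 into 2 parts exist). Let N = A − (2)·I. Computing rank(N^1) = 2, rank(N^2) = 1, rank(N^3) = 0; the number of blocks of size ≥ j is rank(N^{j−1}) − rank(N^j), giving [2, 1, 1]. So we have 1 block(s) of size 3, 1 block(s) of size 1 → block sizes [3, 1]

Assembling the blocks gives a Jordan form
J =
  [2, 1, 0, 0]
  [0, 2, 1, 0]
  [0, 0, 2, 0]
  [0, 0, 0, 2]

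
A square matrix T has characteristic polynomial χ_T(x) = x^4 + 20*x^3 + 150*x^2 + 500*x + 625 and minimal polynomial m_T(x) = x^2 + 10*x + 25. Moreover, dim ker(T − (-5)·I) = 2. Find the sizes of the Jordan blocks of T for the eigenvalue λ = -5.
Block sizes for λ = -5: [2, 2]

Step 1 — from the characteristic polynomial, algebraic multiplicity of λ = -5 is 4. From dim ker(T − (-5)·I) = 2, there are exactly 2 Jordan blocks for λ = -5.
Step 2 — from the minimal polynomial, the factor (x + 5)^2 tells us the largest block for λ = -5 has size 2.
Step 3 — with total size 4, 2 blocks, and largest block 2, the block sizes (in nonincreasing order) are [2, 2].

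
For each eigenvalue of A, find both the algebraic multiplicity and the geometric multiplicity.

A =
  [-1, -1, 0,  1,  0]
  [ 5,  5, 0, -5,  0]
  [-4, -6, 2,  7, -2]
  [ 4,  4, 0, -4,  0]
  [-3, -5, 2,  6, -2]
λ = 0: alg = 5, geom = 3

Step 1 — factor the characteristic polynomial to read off the algebraic multiplicities:
  χ_A(x) = x^5

Step 2 — compute geometric multiplicities via the rank-nullity identity g(λ) = n − rank(A − λI):
  rank(A − (0)·I) = 2, so dim ker(A − (0)·I) = n − 2 = 3

Summary:
  λ = 0: algebraic multiplicity = 5, geometric multiplicity = 3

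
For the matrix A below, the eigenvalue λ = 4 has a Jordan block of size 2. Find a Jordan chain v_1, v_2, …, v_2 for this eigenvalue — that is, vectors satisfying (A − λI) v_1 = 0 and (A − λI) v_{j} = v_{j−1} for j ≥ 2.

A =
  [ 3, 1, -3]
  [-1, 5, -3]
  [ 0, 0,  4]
A Jordan chain for λ = 4 of length 2:
v_1 = (-1, -1, 0)ᵀ
v_2 = (1, 0, 0)ᵀ

Let N = A − (4)·I. We want v_2 with N^2 v_2 = 0 but N^1 v_2 ≠ 0; then v_{j-1} := N · v_j for j = 2, …, 2.

Pick v_2 = (1, 0, 0)ᵀ.
Then v_1 = N · v_2 = (-1, -1, 0)ᵀ.

Sanity check: (A − (4)·I) v_1 = (0, 0, 0)ᵀ = 0. ✓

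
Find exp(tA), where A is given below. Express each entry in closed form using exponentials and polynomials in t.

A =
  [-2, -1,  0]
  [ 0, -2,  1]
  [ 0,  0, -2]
e^{tA} =
  [exp(-2*t), -t*exp(-2*t), -t^2*exp(-2*t)/2]
  [0, exp(-2*t), t*exp(-2*t)]
  [0, 0, exp(-2*t)]

Strategy: write A = P · J · P⁻¹ where J is a Jordan canonical form, so e^{tA} = P · e^{tJ} · P⁻¹, and e^{tJ} can be computed block-by-block.

A has Jordan form
J =
  [-2,  1,  0]
  [ 0, -2,  1]
  [ 0,  0, -2]
(up to reordering of blocks).

Per-block formulas:
  For a 3×3 Jordan block J_3(-2): exp(t · J_3(-2)) = e^(-2t)·(I + t·N + (t^2/2)·N^2), where N is the 3×3 nilpotent shift.

After assembling e^{tJ} and conjugating by P, we get:

e^{tA} =
  [exp(-2*t), -t*exp(-2*t), -t^2*exp(-2*t)/2]
  [0, exp(-2*t), t*exp(-2*t)]
  [0, 0, exp(-2*t)]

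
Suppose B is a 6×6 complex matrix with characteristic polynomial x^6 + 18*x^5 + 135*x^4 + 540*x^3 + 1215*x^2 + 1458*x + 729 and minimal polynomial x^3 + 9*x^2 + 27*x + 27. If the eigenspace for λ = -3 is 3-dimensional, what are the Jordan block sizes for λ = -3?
Block sizes for λ = -3: [3, 2, 1]

Step 1 — from the characteristic polynomial, algebraic multiplicity of λ = -3 is 6. From dim ker(B − (-3)·I) = 3, there are exactly 3 Jordan blocks for λ = -3.
Step 2 — from the minimal polynomial, the factor (x + 3)^3 tells us the largest block for λ = -3 has size 3.
Step 3 — with total size 6, 3 blocks, and largest block 3, the block sizes (in nonincreasing order) are [3, 2, 1].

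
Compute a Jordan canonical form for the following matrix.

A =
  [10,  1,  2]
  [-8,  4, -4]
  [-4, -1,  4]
J_2(6) ⊕ J_1(6)

The characteristic polynomial is
  det(x·I − A) = x^3 - 18*x^2 + 108*x - 216 = (x - 6)^3

Eigenvalues and multiplicities (the geometric multiplicity of λ is n − rank(A − λI), which equals the number of Jordan blocks for λ):
  λ = 6: algebraic multiplicity = 3, geometric multiplicity = 2

Determining the block sizes for each eigenvalue:
  λ = 6: 2 blocks summing to 3 forces exactly one block of size 2 and the rest size 1 → block sizes [2, 1]

Assembling the blocks gives a Jordan form
J =
  [6, 1, 0]
  [0, 6, 0]
  [0, 0, 6]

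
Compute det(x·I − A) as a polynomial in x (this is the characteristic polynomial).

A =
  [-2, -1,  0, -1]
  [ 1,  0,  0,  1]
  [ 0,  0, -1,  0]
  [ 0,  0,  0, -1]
x^4 + 4*x^3 + 6*x^2 + 4*x + 1

Expanding det(x·I − A) (e.g. by cofactor expansion or by noting that A is similar to its Jordan form J, which has the same characteristic polynomial as A) gives
  χ_A(x) = x^4 + 4*x^3 + 6*x^2 + 4*x + 1
which factors as (x + 1)^4. The eigenvalues (with algebraic multiplicities) are λ = -1 with multiplicity 4.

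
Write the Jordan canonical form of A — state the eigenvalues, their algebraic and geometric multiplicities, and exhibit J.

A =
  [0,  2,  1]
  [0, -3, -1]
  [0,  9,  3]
J_3(0)

The characteristic polynomial is
  det(x·I − A) = x^3

Eigenvalues and multiplicities (the geometric multiplicity of λ is n − rank(A − λI), which equals the number of Jordan blocks for λ):
  λ = 0: algebraic multiplicity = 3, geometric multiplicity = 1

Determining the block sizes for each eigenvalue:
  λ = 0: one block (gm = 1), so the single block has size am = 3 → block sizes [3]

Assembling the blocks gives a Jordan form
J =
  [0, 1, 0]
  [0, 0, 1]
  [0, 0, 0]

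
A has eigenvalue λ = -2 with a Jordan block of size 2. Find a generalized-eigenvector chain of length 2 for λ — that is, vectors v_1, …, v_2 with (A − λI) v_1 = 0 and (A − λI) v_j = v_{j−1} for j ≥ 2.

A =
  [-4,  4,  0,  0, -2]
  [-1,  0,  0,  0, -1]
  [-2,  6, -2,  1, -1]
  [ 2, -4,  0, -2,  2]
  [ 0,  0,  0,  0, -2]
A Jordan chain for λ = -2 of length 2:
v_1 = (-2, -1, -2, 2, 0)ᵀ
v_2 = (1, 0, 0, 0, 0)ᵀ

Let N = A − (-2)·I. We want v_2 with N^2 v_2 = 0 but N^1 v_2 ≠ 0; then v_{j-1} := N · v_j for j = 2, …, 2.

Pick v_2 = (1, 0, 0, 0, 0)ᵀ.
Then v_1 = N · v_2 = (-2, -1, -2, 2, 0)ᵀ.

Sanity check: (A − (-2)·I) v_1 = (0, 0, 0, 0, 0)ᵀ = 0. ✓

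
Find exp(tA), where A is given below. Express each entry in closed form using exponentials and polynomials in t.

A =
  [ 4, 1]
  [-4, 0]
e^{tA} =
  [2*t*exp(2*t) + exp(2*t), t*exp(2*t)]
  [-4*t*exp(2*t), -2*t*exp(2*t) + exp(2*t)]

Strategy: write A = P · J · P⁻¹ where J is a Jordan canonical form, so e^{tA} = P · e^{tJ} · P⁻¹, and e^{tJ} can be computed block-by-block.

A has Jordan form
J =
  [2, 1]
  [0, 2]
(up to reordering of blocks).

Per-block formulas:
  For a 2×2 Jordan block J_2(2): exp(t · J_2(2)) = e^(2t)·(I + t·N), where N is the 2×2 nilpotent shift.

After assembling e^{tJ} and conjugating by P, we get:

e^{tA} =
  [2*t*exp(2*t) + exp(2*t), t*exp(2*t)]
  [-4*t*exp(2*t), -2*t*exp(2*t) + exp(2*t)]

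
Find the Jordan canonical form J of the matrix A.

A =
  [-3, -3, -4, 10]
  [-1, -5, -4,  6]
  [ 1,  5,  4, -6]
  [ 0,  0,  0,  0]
J_2(-2) ⊕ J_1(0) ⊕ J_1(0)

The characteristic polynomial is
  det(x·I − A) = x^4 + 4*x^3 + 4*x^2 = x^2*(x + 2)^2

Eigenvalues and multiplicities (the geometric multiplicity of λ is n − rank(A − λI), which equals the number of Jordan blocks for λ):
  λ = -2: algebraic multiplicity = 2, geometric multiplicity = 1
  λ = 0: algebraic multiplicity = 2, geometric multiplicity = 2

Determining the block sizes for each eigenvalue:
  λ = -2: one block (gm = 1), so the single block has size am = 2 → block sizes [2]
  λ = 0: gm = am = 2, so every block has size 1 → block sizes [1, 1]

Assembling the blocks gives a Jordan form
J =
  [-2,  1, 0, 0]
  [ 0, -2, 0, 0]
  [ 0,  0, 0, 0]
  [ 0,  0, 0, 0]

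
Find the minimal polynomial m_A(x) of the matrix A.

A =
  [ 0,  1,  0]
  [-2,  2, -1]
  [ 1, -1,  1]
x^3 - 3*x^2 + 3*x - 1

The characteristic polynomial is χ_A(x) = (x - 1)^3, so the eigenvalues are known. The minimal polynomial is
  m_A(x) = Π_λ (x − λ)^{k_λ}
where k_λ is the size of the *largest* Jordan block for λ (equivalently, the smallest k with (A − λI)^k v = 0 for every generalised eigenvector v of λ).

  λ = 1: largest Jordan block has size 3, contributing (x − 1)^3

So m_A(x) = (x - 1)^3 = x^3 - 3*x^2 + 3*x - 1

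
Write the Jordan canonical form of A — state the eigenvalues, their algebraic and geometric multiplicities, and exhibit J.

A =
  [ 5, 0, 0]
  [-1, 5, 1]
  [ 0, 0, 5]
J_2(5) ⊕ J_1(5)

The characteristic polynomial is
  det(x·I − A) = x^3 - 15*x^2 + 75*x - 125 = (x - 5)^3

Eigenvalues and multiplicities (the geometric multiplicity of λ is n − rank(A − λI), which equals the number of Jordan blocks for λ):
  λ = 5: algebraic multiplicity = 3, geometric multiplicity = 2

Determining the block sizes for each eigenvalue:
  λ = 5: 2 blocks summing to 3 forces exactly one block of size 2 and the rest size 1 → block sizes [2, 1]

Assembling the blocks gives a Jordan form
J =
  [5, 1, 0]
  [0, 5, 0]
  [0, 0, 5]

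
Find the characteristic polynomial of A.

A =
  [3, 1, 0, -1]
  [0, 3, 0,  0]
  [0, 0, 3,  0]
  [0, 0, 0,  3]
x^4 - 12*x^3 + 54*x^2 - 108*x + 81

Expanding det(x·I − A) (e.g. by cofactor expansion or by noting that A is similar to its Jordan form J, which has the same characteristic polynomial as A) gives
  χ_A(x) = x^4 - 12*x^3 + 54*x^2 - 108*x + 81
which factors as (x - 3)^4. The eigenvalues (with algebraic multiplicities) are λ = 3 with multiplicity 4.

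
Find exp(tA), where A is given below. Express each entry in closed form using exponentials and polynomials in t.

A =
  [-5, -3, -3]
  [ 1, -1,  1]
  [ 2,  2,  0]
e^{tA} =
  [-3*t*exp(-2*t) + exp(-2*t), -3*t*exp(-2*t), -3*t*exp(-2*t)]
  [t*exp(-2*t), t*exp(-2*t) + exp(-2*t), t*exp(-2*t)]
  [2*t*exp(-2*t), 2*t*exp(-2*t), 2*t*exp(-2*t) + exp(-2*t)]

Strategy: write A = P · J · P⁻¹ where J is a Jordan canonical form, so e^{tA} = P · e^{tJ} · P⁻¹, and e^{tJ} can be computed block-by-block.

A has Jordan form
J =
  [-2,  1,  0]
  [ 0, -2,  0]
  [ 0,  0, -2]
(up to reordering of blocks).

Per-block formulas:
  For a 1×1 block at λ = -2: exp(t · [-2]) = [e^(-2t)].
  For a 2×2 Jordan block J_2(-2): exp(t · J_2(-2)) = e^(-2t)·(I + t·N), where N is the 2×2 nilpotent shift.

After assembling e^{tJ} and conjugating by P, we get:

e^{tA} =
  [-3*t*exp(-2*t) + exp(-2*t), -3*t*exp(-2*t), -3*t*exp(-2*t)]
  [t*exp(-2*t), t*exp(-2*t) + exp(-2*t), t*exp(-2*t)]
  [2*t*exp(-2*t), 2*t*exp(-2*t), 2*t*exp(-2*t) + exp(-2*t)]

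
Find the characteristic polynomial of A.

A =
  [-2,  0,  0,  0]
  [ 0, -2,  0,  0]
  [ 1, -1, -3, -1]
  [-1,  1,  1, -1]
x^4 + 8*x^3 + 24*x^2 + 32*x + 16

Expanding det(x·I − A) (e.g. by cofactor expansion or by noting that A is similar to its Jordan form J, which has the same characteristic polynomial as A) gives
  χ_A(x) = x^4 + 8*x^3 + 24*x^2 + 32*x + 16
which factors as (x + 2)^4. The eigenvalues (with algebraic multiplicities) are λ = -2 with multiplicity 4.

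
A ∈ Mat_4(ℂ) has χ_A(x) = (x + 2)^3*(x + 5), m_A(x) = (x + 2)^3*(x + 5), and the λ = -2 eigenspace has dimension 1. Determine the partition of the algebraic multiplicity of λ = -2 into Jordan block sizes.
Block sizes for λ = -2: [3]

Step 1 — from the characteristic polynomial, algebraic multiplicity of λ = -2 is 3. From dim ker(A − (-2)·I) = 1, there are exactly 1 Jordan blocks for λ = -2.
Step 2 — from the minimal polynomial, the factor (x + 2)^3 tells us the largest block for λ = -2 has size 3.
Step 3 — with total size 3, 1 blocks, and largest block 3, the block sizes (in nonincreasing order) are [3].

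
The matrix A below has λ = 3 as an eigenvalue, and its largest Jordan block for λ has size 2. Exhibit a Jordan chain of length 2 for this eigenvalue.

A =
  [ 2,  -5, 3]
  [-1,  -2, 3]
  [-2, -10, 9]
A Jordan chain for λ = 3 of length 2:
v_1 = (-1, -1, -2)ᵀ
v_2 = (1, 0, 0)ᵀ

Let N = A − (3)·I. We want v_2 with N^2 v_2 = 0 but N^1 v_2 ≠ 0; then v_{j-1} := N · v_j for j = 2, …, 2.

Pick v_2 = (1, 0, 0)ᵀ.
Then v_1 = N · v_2 = (-1, -1, -2)ᵀ.

Sanity check: (A − (3)·I) v_1 = (0, 0, 0)ᵀ = 0. ✓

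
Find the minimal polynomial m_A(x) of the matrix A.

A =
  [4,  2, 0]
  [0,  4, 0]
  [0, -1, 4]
x^2 - 8*x + 16

The characteristic polynomial is χ_A(x) = (x - 4)^3, so the eigenvalues are known. The minimal polynomial is
  m_A(x) = Π_λ (x − λ)^{k_λ}
where k_λ is the size of the *largest* Jordan block for λ (equivalently, the smallest k with (A − λI)^k v = 0 for every generalised eigenvector v of λ).

  λ = 4: largest Jordan block has size 2, contributing (x − 4)^2

So m_A(x) = (x - 4)^2 = x^2 - 8*x + 16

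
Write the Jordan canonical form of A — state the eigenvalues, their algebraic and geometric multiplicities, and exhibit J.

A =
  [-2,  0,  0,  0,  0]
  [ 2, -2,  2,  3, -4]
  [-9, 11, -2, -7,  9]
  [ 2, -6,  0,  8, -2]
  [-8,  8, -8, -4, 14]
J_1(-2) ⊕ J_3(4) ⊕ J_1(6)

The characteristic polynomial is
  det(x·I − A) = x^5 - 16*x^4 + 84*x^3 - 112*x^2 - 320*x + 768 = (x - 6)*(x - 4)^3*(x + 2)

Eigenvalues and multiplicities (the geometric multiplicity of λ is n − rank(A − λI), which equals the number of Jordan blocks for λ):
  λ = -2: algebraic multiplicity = 1, geometric multiplicity = 1
  λ = 4: algebraic multiplicity = 3, geometric multiplicity = 1
  λ = 6: algebraic multiplicity = 1, geometric multiplicity = 1

Determining the block sizes for each eigenvalue:
  λ = -2: one block (gm = 1), so the single block has size am = 1 → block sizes [1]
  λ = 4: one block (gm = 1), so the single block has size am = 3 → block sizes [3]
  λ = 6: one block (gm = 1), so the single block has size am = 1 → block sizes [1]

Assembling the blocks gives a Jordan form
J =
  [-2, 0, 0, 0, 0]
  [ 0, 4, 1, 0, 0]
  [ 0, 0, 4, 1, 0]
  [ 0, 0, 0, 4, 0]
  [ 0, 0, 0, 0, 6]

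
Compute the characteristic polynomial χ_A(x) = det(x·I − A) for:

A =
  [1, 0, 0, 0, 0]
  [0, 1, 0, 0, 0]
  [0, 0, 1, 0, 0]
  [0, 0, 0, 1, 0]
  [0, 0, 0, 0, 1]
x^5 - 5*x^4 + 10*x^3 - 10*x^2 + 5*x - 1

Expanding det(x·I − A) (e.g. by cofactor expansion or by noting that A is similar to its Jordan form J, which has the same characteristic polynomial as A) gives
  χ_A(x) = x^5 - 5*x^4 + 10*x^3 - 10*x^2 + 5*x - 1
which factors as (x - 1)^5. The eigenvalues (with algebraic multiplicities) are λ = 1 with multiplicity 5.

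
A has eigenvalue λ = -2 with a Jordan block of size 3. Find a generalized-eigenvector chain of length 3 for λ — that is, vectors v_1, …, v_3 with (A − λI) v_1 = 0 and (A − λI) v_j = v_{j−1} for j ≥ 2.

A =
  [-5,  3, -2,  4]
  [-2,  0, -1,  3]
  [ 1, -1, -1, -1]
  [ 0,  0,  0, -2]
A Jordan chain for λ = -2 of length 3:
v_1 = (1, 1, 0, 0)ᵀ
v_2 = (-3, -2, 1, 0)ᵀ
v_3 = (1, 0, 0, 0)ᵀ

Let N = A − (-2)·I. We want v_3 with N^3 v_3 = 0 but N^2 v_3 ≠ 0; then v_{j-1} := N · v_j for j = 3, …, 2.

Pick v_3 = (1, 0, 0, 0)ᵀ.
Then v_2 = N · v_3 = (-3, -2, 1, 0)ᵀ.
Then v_1 = N · v_2 = (1, 1, 0, 0)ᵀ.

Sanity check: (A − (-2)·I) v_1 = (0, 0, 0, 0)ᵀ = 0. ✓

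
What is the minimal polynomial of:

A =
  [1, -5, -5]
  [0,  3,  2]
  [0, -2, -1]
x^2 - 2*x + 1

The characteristic polynomial is χ_A(x) = (x - 1)^3, so the eigenvalues are known. The minimal polynomial is
  m_A(x) = Π_λ (x − λ)^{k_λ}
where k_λ is the size of the *largest* Jordan block for λ (equivalently, the smallest k with (A − λI)^k v = 0 for every generalised eigenvector v of λ).

  λ = 1: largest Jordan block has size 2, contributing (x − 1)^2

So m_A(x) = (x - 1)^2 = x^2 - 2*x + 1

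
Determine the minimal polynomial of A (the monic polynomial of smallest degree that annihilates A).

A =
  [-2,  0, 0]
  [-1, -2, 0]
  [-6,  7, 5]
x^3 - x^2 - 16*x - 20

The characteristic polynomial is χ_A(x) = (x - 5)*(x + 2)^2, so the eigenvalues are known. The minimal polynomial is
  m_A(x) = Π_λ (x − λ)^{k_λ}
where k_λ is the size of the *largest* Jordan block for λ (equivalently, the smallest k with (A − λI)^k v = 0 for every generalised eigenvector v of λ).

  λ = -2: largest Jordan block has size 2, contributing (x + 2)^2
  λ = 5: largest Jordan block has size 1, contributing (x − 5)

So m_A(x) = (x - 5)*(x + 2)^2 = x^3 - x^2 - 16*x - 20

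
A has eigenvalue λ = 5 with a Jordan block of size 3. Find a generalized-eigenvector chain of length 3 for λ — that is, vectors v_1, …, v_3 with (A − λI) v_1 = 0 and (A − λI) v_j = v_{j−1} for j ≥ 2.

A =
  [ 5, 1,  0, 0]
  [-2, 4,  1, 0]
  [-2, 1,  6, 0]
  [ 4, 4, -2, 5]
A Jordan chain for λ = 5 of length 3:
v_1 = (-2, 0, -4, -4)ᵀ
v_2 = (0, -2, -2, 4)ᵀ
v_3 = (1, 0, 0, 0)ᵀ

Let N = A − (5)·I. We want v_3 with N^3 v_3 = 0 but N^2 v_3 ≠ 0; then v_{j-1} := N · v_j for j = 3, …, 2.

Pick v_3 = (1, 0, 0, 0)ᵀ.
Then v_2 = N · v_3 = (0, -2, -2, 4)ᵀ.
Then v_1 = N · v_2 = (-2, 0, -4, -4)ᵀ.

Sanity check: (A − (5)·I) v_1 = (0, 0, 0, 0)ᵀ = 0. ✓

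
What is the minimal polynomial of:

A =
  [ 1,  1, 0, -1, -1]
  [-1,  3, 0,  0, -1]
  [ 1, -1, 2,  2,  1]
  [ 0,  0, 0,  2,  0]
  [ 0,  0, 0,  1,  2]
x^2 - 4*x + 4

The characteristic polynomial is χ_A(x) = (x - 2)^5, so the eigenvalues are known. The minimal polynomial is
  m_A(x) = Π_λ (x − λ)^{k_λ}
where k_λ is the size of the *largest* Jordan block for λ (equivalently, the smallest k with (A − λI)^k v = 0 for every generalised eigenvector v of λ).

  λ = 2: largest Jordan block has size 2, contributing (x − 2)^2

So m_A(x) = (x - 2)^2 = x^2 - 4*x + 4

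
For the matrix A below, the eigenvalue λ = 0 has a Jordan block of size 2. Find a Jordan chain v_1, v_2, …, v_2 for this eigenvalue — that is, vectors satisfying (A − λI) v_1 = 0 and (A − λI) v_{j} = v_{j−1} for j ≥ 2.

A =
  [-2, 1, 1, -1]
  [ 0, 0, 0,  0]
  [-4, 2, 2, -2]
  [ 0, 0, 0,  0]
A Jordan chain for λ = 0 of length 2:
v_1 = (-2, 0, -4, 0)ᵀ
v_2 = (1, 0, 0, 0)ᵀ

Let N = A − (0)·I. We want v_2 with N^2 v_2 = 0 but N^1 v_2 ≠ 0; then v_{j-1} := N · v_j for j = 2, …, 2.

Pick v_2 = (1, 0, 0, 0)ᵀ.
Then v_1 = N · v_2 = (-2, 0, -4, 0)ᵀ.

Sanity check: (A − (0)·I) v_1 = (0, 0, 0, 0)ᵀ = 0. ✓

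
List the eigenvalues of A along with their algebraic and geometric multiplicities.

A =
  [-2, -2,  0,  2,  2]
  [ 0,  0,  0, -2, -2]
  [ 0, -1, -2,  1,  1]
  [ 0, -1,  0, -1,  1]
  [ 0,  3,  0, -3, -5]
λ = -2: alg = 5, geom = 4

Step 1 — factor the characteristic polynomial to read off the algebraic multiplicities:
  χ_A(x) = (x + 2)^5

Step 2 — compute geometric multiplicities via the rank-nullity identity g(λ) = n − rank(A − λI):
  rank(A − (-2)·I) = 1, so dim ker(A − (-2)·I) = n − 1 = 4

Summary:
  λ = -2: algebraic multiplicity = 5, geometric multiplicity = 4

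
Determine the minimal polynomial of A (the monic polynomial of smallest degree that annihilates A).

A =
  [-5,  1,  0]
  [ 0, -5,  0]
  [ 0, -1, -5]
x^2 + 10*x + 25

The characteristic polynomial is χ_A(x) = (x + 5)^3, so the eigenvalues are known. The minimal polynomial is
  m_A(x) = Π_λ (x − λ)^{k_λ}
where k_λ is the size of the *largest* Jordan block for λ (equivalently, the smallest k with (A − λI)^k v = 0 for every generalised eigenvector v of λ).

  λ = -5: largest Jordan block has size 2, contributing (x + 5)^2

So m_A(x) = (x + 5)^2 = x^2 + 10*x + 25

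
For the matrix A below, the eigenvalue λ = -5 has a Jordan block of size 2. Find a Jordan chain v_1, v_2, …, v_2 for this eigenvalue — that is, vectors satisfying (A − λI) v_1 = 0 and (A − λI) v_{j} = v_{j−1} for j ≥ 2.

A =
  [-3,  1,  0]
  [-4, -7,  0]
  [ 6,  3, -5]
A Jordan chain for λ = -5 of length 2:
v_1 = (2, -4, 6)ᵀ
v_2 = (1, 0, 0)ᵀ

Let N = A − (-5)·I. We want v_2 with N^2 v_2 = 0 but N^1 v_2 ≠ 0; then v_{j-1} := N · v_j for j = 2, …, 2.

Pick v_2 = (1, 0, 0)ᵀ.
Then v_1 = N · v_2 = (2, -4, 6)ᵀ.

Sanity check: (A − (-5)·I) v_1 = (0, 0, 0)ᵀ = 0. ✓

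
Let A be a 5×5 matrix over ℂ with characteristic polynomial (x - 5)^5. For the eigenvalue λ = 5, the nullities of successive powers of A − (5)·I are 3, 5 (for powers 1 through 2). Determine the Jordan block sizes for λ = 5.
Block sizes for λ = 5: [2, 2, 1]

From the dimensions of kernels of powers, the number of Jordan blocks of size at least j is d_j − d_{j−1} where d_j = dim ker(N^j) (with d_0 = 0). Computing the differences gives [3, 2].
The number of blocks of size exactly k is (#blocks of size ≥ k) − (#blocks of size ≥ k + 1), so the partition is: 1 block(s) of size 1, 2 block(s) of size 2.
In nonincreasing order the block sizes are [2, 2, 1].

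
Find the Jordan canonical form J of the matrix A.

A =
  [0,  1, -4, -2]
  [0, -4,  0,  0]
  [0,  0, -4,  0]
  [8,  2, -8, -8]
J_2(-4) ⊕ J_1(-4) ⊕ J_1(-4)

The characteristic polynomial is
  det(x·I − A) = x^4 + 16*x^3 + 96*x^2 + 256*x + 256 = (x + 4)^4

Eigenvalues and multiplicities (the geometric multiplicity of λ is n − rank(A − λI), which equals the number of Jordan blocks for λ):
  λ = -4: algebraic multiplicity = 4, geometric multiplicity = 3

Determining the block sizes for each eigenvalue:
  λ = -4: 3 blocks summing to 4 forces exactly one block of size 2 and the rest size 1 → block sizes [2, 1, 1]

Assembling the blocks gives a Jordan form
J =
  [-4,  1,  0,  0]
  [ 0, -4,  0,  0]
  [ 0,  0, -4,  0]
  [ 0,  0,  0, -4]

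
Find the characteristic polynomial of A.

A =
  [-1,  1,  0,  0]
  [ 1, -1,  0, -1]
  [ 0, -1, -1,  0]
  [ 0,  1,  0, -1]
x^4 + 4*x^3 + 6*x^2 + 4*x + 1

Expanding det(x·I − A) (e.g. by cofactor expansion or by noting that A is similar to its Jordan form J, which has the same characteristic polynomial as A) gives
  χ_A(x) = x^4 + 4*x^3 + 6*x^2 + 4*x + 1
which factors as (x + 1)^4. The eigenvalues (with algebraic multiplicities) are λ = -1 with multiplicity 4.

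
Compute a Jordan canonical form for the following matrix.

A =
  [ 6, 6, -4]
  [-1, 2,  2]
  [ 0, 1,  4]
J_3(4)

The characteristic polynomial is
  det(x·I − A) = x^3 - 12*x^2 + 48*x - 64 = (x - 4)^3

Eigenvalues and multiplicities (the geometric multiplicity of λ is n − rank(A − λI), which equals the number of Jordan blocks for λ):
  λ = 4: algebraic multiplicity = 3, geometric multiplicity = 1

Determining the block sizes for each eigenvalue:
  λ = 4: one block (gm = 1), so the single block has size am = 3 → block sizes [3]

Assembling the blocks gives a Jordan form
J =
  [4, 1, 0]
  [0, 4, 1]
  [0, 0, 4]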